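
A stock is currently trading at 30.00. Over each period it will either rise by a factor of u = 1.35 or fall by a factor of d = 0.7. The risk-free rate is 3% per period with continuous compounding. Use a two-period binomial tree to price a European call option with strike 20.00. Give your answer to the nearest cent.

12.37

Risk-neutral probability p = (e^0.03 − 0.7)/(1.35 − 0.7) = 0.3305/0.6500 = 0.5084
Terminal stock prices: S_uu = 54.68, S_ud = 28.35, S_dd = 14.7
Terminal payoffs (S − K): max(34.68, 0) = 34.68, max(8.35, 0) = 8.35, max(-5.3, 0) = 0
Node u (S = 40.5): V_u = e^(−0.03)·[0.5084·34.6750 + 0.4916·8.3500] = 21.0911
Node d (S = 21): V_d = e^(−0.03)·[0.5084·8.3500 + 0.4916·0.0000] = 4.1196
Node 0 (S = 30): V_0 = e^(−0.03)·[0.5084·21.0911 + 0.4916·4.1196] = 12.3710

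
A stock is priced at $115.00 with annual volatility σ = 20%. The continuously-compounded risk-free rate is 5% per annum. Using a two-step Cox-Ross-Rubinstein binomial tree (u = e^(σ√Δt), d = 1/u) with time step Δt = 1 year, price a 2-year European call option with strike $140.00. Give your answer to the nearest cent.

CRR parameters: u = e^(σ√Δt) = e^(0.2·√1) = 1.2214, d = 1/u = 0.8187
Per-period rate: rΔt = 0.05·1 = 0.05, so R = e^0.05 = 1.0513
Risk-neutral probability p = (e^0.05 − 0.8187)/(1.2214 − 0.8187) = 0.2325/0.4027 = 0.5775
Terminal stock prices: S_uu = 171.6, S_ud = 115, S_dd = 77.09
Terminal payoffs (S − K): max(31.56, 0) = 31.56, max(-25, 0) = 0, max(-62.91, 0) = 0
Node u (S = 140.5): V_u = e^(−0.05)·[0.5775·31.5598 + 0.4225·0.0000] = 17.3367
Node d (S = 94.15): V_d = e^(−0.05)·[0.5775·0.0000 + 0.4225·0.0000] = 0.0000
Node 0 (S = 115): V_0 = e^(−0.05)·[0.5775·17.3367 + 0.4225·0.0000] = 9.5236

$9.52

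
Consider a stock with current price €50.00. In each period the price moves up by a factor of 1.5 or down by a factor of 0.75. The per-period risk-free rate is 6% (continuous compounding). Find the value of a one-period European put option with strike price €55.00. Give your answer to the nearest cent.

€9.63

Risk-neutral probability p = (e^0.06 − 0.75)/(1.5 − 0.75) = 0.3118/0.7500 = 0.4158
Terminal stock prices: S_u = 75, S_d = 37.5
Terminal payoffs (K − S): max(-20, 0) = 0, max(17.5, 0) = 17.5
Node 0 (S = 50): V_0 = e^(−0.06)·[0.4158·0.0000 + 0.5842·17.5000] = 9.6284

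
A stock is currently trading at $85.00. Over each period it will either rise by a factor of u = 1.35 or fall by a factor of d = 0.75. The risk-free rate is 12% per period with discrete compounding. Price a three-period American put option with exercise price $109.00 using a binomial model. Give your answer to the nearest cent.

Risk-neutral probability p = (1 + 0.12 − 0.75)/(1.35 − 0.75) = 0.3700/0.6000 = 0.6167
Terminal stock prices: S_uuu = 209.1, S_uud = 116.2, S_udd = 64.55, S_ddd = 35.86
Terminal payoffs (K − S): max(-100.1, 0) = 0, max(-7.184, 0) = 0, max(44.45, 0) = 44.45, max(73.14, 0) = 73.14
Node uu (S = 154.9): continuation = 1/1.12·[0.6167·0.0000 + 0.3833·0.0000] = 0.0000; exercise value = 0.0000 ≤ continuation, so V_uu = 0.0000
Node ud (S = 86.06): continuation = 1/1.12·[0.6167·0.0000 + 0.3833·44.4531] = 15.2146; exercise value = 22.9375 > continuation, so V_ud = 22.9375 (exercise)
Node dd (S = 47.81): continuation = 1/1.12·[0.6167·44.4531 + 0.3833·73.1406] = 49.5089; exercise value = 61.1875 > continuation, so V_dd = 61.1875 (exercise)
Node u (S = 114.8): continuation = 1/1.12·[0.6167·0.0000 + 0.3833·22.9375] = 7.8506; exercise value = 0.0000 ≤ continuation, so V_u = 7.8506
Node d (S = 63.75): continuation = 1/1.12·[0.6167·22.9375 + 0.3833·61.1875] = 33.5714; exercise value = 45.2500 > continuation, so V_d = 45.2500 (exercise)
Node 0 (S = 85): continuation = 1/1.12·[0.6167·7.8506 + 0.3833·45.2500] = 19.8099; exercise value = 24.0000 > continuation, so V_0 = 24.0000 (exercise)

$24.00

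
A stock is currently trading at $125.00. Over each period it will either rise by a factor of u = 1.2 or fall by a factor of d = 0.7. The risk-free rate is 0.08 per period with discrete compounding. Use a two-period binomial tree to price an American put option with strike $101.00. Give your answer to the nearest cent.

$3.00

Risk-neutral probability p = (1 + 0.08 − 0.7)/(1.2 − 0.7) = 0.3800/0.5000 = 0.7600
Terminal stock prices: S_uu = 180, S_ud = 105, S_dd = 61.25
Terminal payoffs (K − S): max(-79, 0) = 0, max(-4, 0) = 0, max(39.75, 0) = 39.75
Node u (S = 150): continuation = 1/1.08·[0.7600·0.0000 + 0.2400·0.0000] = 0.0000; exercise value = 0.0000 ≤ continuation, so V_u = 0.0000
Node d (S = 87.5): continuation = 1/1.08·[0.7600·0.0000 + 0.2400·39.7500] = 8.8333; exercise value = 13.5000 > continuation, so V_d = 13.5000 (exercise)
Node 0 (S = 125): continuation = 1/1.08·[0.7600·0.0000 + 0.2400·13.5000] = 3.0000; exercise value = 0.0000 ≤ continuation, so V_0 = 3.0000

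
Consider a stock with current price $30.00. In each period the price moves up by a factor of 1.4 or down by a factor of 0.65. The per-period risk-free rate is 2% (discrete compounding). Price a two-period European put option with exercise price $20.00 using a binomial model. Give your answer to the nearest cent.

Risk-neutral probability p = (1 + 0.02 − 0.65)/(1.4 − 0.65) = 0.3700/0.7500 = 0.4933
Terminal stock prices: S_uu = 58.8, S_ud = 27.3, S_dd = 12.68
Terminal payoffs (K − S): max(-38.8, 0) = 0, max(-7.3, 0) = 0, max(7.325, 0) = 7.325
Node u (S = 42): V_u = 1/1.02·[0.4933·0.0000 + 0.5067·0.0000] = 0.0000
Node d (S = 19.5): V_d = 1/1.02·[0.4933·0.0000 + 0.5067·7.3250] = 3.6386
Node 0 (S = 30): V_0 = 1/1.02·[0.4933·0.0000 + 0.5067·3.6386] = 1.8074

$1.81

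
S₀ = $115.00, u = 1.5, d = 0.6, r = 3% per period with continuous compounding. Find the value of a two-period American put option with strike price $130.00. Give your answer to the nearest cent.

Risk-neutral probability p = (e^0.03 − 0.6)/(1.5 − 0.6) = 0.4305/0.9000 = 0.4783
Terminal stock prices: S_uu = 258.8, S_ud = 103.5, S_dd = 41.4
Terminal payoffs (K − S): max(-128.8, 0) = 0, max(26.5, 0) = 26.5, max(88.6, 0) = 88.6
Node u (S = 172.5): continuation = e^(−0.03)·[0.4783·0.0000 + 0.5217·26.5000] = 13.4169; exercise value = 0.0000 ≤ continuation, so V_u = 13.4169
Node d (S = 69): continuation = e^(−0.03)·[0.4783·26.5000 + 0.5217·88.6000] = 57.1579; exercise value = 61.0000 > continuation, so V_d = 61.0000 (exercise)
Node 0 (S = 115): continuation = e^(−0.03)·[0.4783·13.4169 + 0.5217·61.0000] = 37.1116; exercise value = 15.0000 ≤ continuation, so V_0 = 37.1116

$37.11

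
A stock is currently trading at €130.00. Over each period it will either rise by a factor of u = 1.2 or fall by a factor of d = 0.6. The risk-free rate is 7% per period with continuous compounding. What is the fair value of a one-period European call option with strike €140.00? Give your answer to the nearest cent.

€11.75

Risk-neutral probability p = (e^0.07 − 0.6)/(1.2 − 0.6) = 0.4725/0.6000 = 0.7875
Terminal stock prices: S_u = 156, S_d = 78
Terminal payoffs (S − K): max(16, 0) = 16, max(-62, 0) = 0
Node 0 (S = 130): V_0 = e^(−0.07)·[0.7875·16.0000 + 0.2125·0.0000] = 11.7484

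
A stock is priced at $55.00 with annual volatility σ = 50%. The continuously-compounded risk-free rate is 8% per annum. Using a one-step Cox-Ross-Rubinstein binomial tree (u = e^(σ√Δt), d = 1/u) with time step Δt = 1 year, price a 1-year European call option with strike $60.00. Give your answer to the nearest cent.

$12.96

CRR parameters: u = e^(σ√Δt) = e^(0.5·√1) = 1.6487, d = 1/u = 0.6065
Per-period rate: rΔt = 0.08·1 = 0.08, so R = e^0.08 = 1.0833
Risk-neutral probability p = (e^0.08 − 0.6065)/(1.6487 − 0.6065) = 0.4768/1.0422 = 0.4575
Terminal stock prices: S_u = 90.68, S_d = 33.36
Terminal payoffs (S − K): max(30.68, 0) = 30.68, max(-26.64, 0) = 0
Node 0 (S = 55): V_0 = e^(−0.08)·[0.4575·30.6797 + 0.5425·0.0000] = 12.9556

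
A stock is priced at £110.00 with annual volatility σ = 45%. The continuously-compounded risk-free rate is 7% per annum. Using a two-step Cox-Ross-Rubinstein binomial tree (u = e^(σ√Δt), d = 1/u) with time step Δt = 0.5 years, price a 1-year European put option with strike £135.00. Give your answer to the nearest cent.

£31.28

CRR parameters: u = e^(σ√Δt) = e^(0.45·√0.5) = 1.3746, d = 1/u = 0.7275
Per-period rate: rΔt = 0.07·0.5 = 0.035, so R = e^0.035 = 1.0356
Risk-neutral probability p = (e^0.035 − 0.7275)/(1.3746 − 0.7275) = 0.3082/0.6472 = 0.4762
Terminal stock prices: S_uu = 207.9, S_ud = 110, S_dd = 58.21
Terminal payoffs (K − S): max(-72.86, 0) = 0, max(25, 0) = 25, max(76.79, 0) = 76.79
Node u (S = 151.2): V_u = e^(−0.035)·[0.4762·0.0000 + 0.5238·25.0000] = 12.6458
Node d (S = 80.02): V_d = e^(−0.035)·[0.4762·25.0000 + 0.5238·76.7884] = 50.3363
Node 0 (S = 110): V_0 = e^(−0.035)·[0.4762·12.6458 + 0.5238·50.3363] = 31.2758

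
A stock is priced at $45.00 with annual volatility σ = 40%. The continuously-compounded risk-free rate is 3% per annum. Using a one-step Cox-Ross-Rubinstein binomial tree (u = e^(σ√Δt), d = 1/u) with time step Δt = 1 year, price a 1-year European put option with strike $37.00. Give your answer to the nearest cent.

$3.73

CRR parameters: u = e^(σ√Δt) = e^(0.4·√1) = 1.4918, d = 1/u = 0.6703
Per-period rate: rΔt = 0.03·1 = 0.03, so R = e^0.03 = 1.0305
Risk-neutral probability p = (e^0.03 − 0.6703)/(1.4918 − 0.6703) = 0.3601/0.8215 = 0.4384
Terminal stock prices: S_u = 67.13, S_d = 30.16
Terminal payoffs (K − S): max(-30.13, 0) = 0, max(6.836, 0) = 6.836
Node 0 (S = 45): V_0 = e^(−0.03)·[0.4384·0.0000 + 0.5616·6.8356] = 3.7255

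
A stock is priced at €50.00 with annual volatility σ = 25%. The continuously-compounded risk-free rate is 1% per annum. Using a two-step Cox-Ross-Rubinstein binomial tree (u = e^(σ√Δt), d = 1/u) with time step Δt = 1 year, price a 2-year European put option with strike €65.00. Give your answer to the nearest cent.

CRR parameters: u = e^(σ√Δt) = e^(0.25·√1) = 1.2840, d = 1/u = 0.7788
Per-period rate: rΔt = 0.01·1 = 0.01, so R = e^0.01 = 1.0101
Risk-neutral probability p = (e^0.01 − 0.7788)/(1.2840 − 0.7788) = 0.2312/0.5052 = 0.4577
Terminal stock prices: S_uu = 82.44, S_ud = 50, S_dd = 30.33
Terminal payoffs (K − S): max(-17.44, 0) = 0, max(15, 0) = 15, max(34.67, 0) = 34.67
Node u (S = 64.2): V_u = e^(−0.01)·[0.4577·0.0000 + 0.5423·15.0000] = 8.0533
Node d (S = 38.94): V_d = e^(−0.01)·[0.4577·15.0000 + 0.5423·34.6735] = 25.4132
Node 0 (S = 50): V_0 = e^(−0.01)·[0.4577·8.0533 + 0.5423·25.4132] = 17.2935

€17.29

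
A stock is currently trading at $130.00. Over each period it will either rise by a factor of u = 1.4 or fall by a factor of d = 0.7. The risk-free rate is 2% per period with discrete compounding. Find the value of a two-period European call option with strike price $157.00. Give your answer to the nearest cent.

$19.64

Risk-neutral probability p = (1 + 0.02 − 0.7)/(1.4 − 0.7) = 0.3200/0.7000 = 0.4571
Terminal stock prices: S_uu = 254.8, S_ud = 127.4, S_dd = 63.7
Terminal payoffs (S − K): max(97.8, 0) = 97.8, max(-29.6, 0) = 0, max(-93.3, 0) = 0
Node u (S = 182): V_u = 1/1.02·[0.4571·97.8000 + 0.5429·0.0000] = 43.8319
Node d (S = 91): V_d = 1/1.02·[0.4571·0.0000 + 0.5429·0.0000] = 0.0000
Node 0 (S = 130): V_0 = 1/1.02·[0.4571·43.8319 + 0.5429·0.0000] = 19.6446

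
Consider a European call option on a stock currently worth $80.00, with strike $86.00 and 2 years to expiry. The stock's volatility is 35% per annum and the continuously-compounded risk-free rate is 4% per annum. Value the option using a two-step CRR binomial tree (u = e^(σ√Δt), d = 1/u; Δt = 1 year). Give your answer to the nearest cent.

CRR parameters: u = e^(σ√Δt) = e^(0.35·√1) = 1.4191, d = 1/u = 0.7047
Per-period rate: rΔt = 0.04·1 = 0.04, so R = e^0.04 = 1.0408
Risk-neutral probability p = (e^0.04 − 0.7047)/(1.4191 − 0.7047) = 0.3361/0.7144 = 0.4705
Terminal stock prices: S_uu = 161.1, S_ud = 80, S_dd = 39.73
Terminal payoffs (S − K): max(75.1, 0) = 75.1, max(-6, 0) = 0, max(-46.27, 0) = 0
Node u (S = 113.5): V_u = e^(−0.04)·[0.4705·75.1002 + 0.5295·0.0000] = 33.9499
Node d (S = 56.38): V_d = e^(−0.04)·[0.4705·0.0000 + 0.5295·0.0000] = 0.0000
Node 0 (S = 80): V_0 = e^(−0.04)·[0.4705·33.9499 + 0.5295·0.0000] = 15.3474

$15.35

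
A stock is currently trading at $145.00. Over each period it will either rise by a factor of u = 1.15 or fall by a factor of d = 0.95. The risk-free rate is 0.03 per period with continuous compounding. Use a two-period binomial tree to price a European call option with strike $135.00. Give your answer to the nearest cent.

$19.25

Risk-neutral probability p = (e^0.03 − 0.95)/(1.15 − 0.95) = 0.0805/0.2000 = 0.4023
Terminal stock prices: S_uu = 191.8, S_ud = 158.4, S_dd = 130.9
Terminal payoffs (S − K): max(56.76, 0) = 56.76, max(23.41, 0) = 23.41, max(-4.138, 0) = 0
Node u (S = 166.8): V_u = e^(−0.03)·[0.4023·56.7625 + 0.5977·23.4125] = 35.7399
Node d (S = 137.8): V_d = e^(−0.03)·[0.4023·23.4125 + 0.5977·0.0000] = 9.1399
Node 0 (S = 145): V_0 = e^(−0.03)·[0.4023·35.7399 + 0.5977·9.1399] = 19.2539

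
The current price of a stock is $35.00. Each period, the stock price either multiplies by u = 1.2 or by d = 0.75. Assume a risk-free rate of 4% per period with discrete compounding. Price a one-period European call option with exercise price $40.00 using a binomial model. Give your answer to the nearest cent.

$1.24

Risk-neutral probability p = (1 + 0.04 − 0.75)/(1.2 − 0.75) = 0.2900/0.4500 = 0.6444
Terminal stock prices: S_u = 42, S_d = 26.25
Terminal payoffs (S − K): max(2, 0) = 2, max(-13.75, 0) = 0
Node 0 (S = 35): V_0 = 1/1.04·[0.6444·2.0000 + 0.3556·0.0000] = 1.2393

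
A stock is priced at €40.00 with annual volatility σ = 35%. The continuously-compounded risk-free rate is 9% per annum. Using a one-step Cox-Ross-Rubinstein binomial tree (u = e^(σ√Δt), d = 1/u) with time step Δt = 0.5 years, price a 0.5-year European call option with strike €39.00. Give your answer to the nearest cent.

€6.20

CRR parameters: u = e^(σ√Δt) = e^(0.35·√0.5) = 1.2808, d = 1/u = 0.7808
Per-period rate: rΔt = 0.09·0.5 = 0.045, so R = e^0.045 = 1.0460
Risk-neutral probability p = (e^0.045 − 0.7808)/(1.2808 − 0.7808) = 0.2653/0.5000 = 0.5305
Terminal stock prices: S_u = 51.23, S_d = 31.23
Terminal payoffs (S − K): max(12.23, 0) = 12.23, max(-7.77, 0) = 0
Node 0 (S = 40): V_0 = e^(−0.045)·[0.5305·12.2321 + 0.4695·0.0000] = 6.2035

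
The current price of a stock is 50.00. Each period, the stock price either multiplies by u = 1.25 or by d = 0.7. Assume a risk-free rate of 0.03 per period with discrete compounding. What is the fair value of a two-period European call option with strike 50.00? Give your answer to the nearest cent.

9.54

Risk-neutral probability p = (1 + 0.03 − 0.7)/(1.25 − 0.7) = 0.3300/0.5500 = 0.6000
Terminal stock prices: S_uu = 78.12, S_ud = 43.75, S_dd = 24.5
Terminal payoffs (S − K): max(28.12, 0) = 28.12, max(-6.25, 0) = 0, max(-25.5, 0) = 0
Node u (S = 62.5): V_u = 1/1.03·[0.6000·28.1250 + 0.4000·0.0000] = 16.3835
Node d (S = 35): V_d = 1/1.03·[0.6000·0.0000 + 0.4000·0.0000] = 0.0000
Node 0 (S = 50): V_0 = 1/1.03·[0.6000·16.3835 + 0.4000·0.0000] = 9.5438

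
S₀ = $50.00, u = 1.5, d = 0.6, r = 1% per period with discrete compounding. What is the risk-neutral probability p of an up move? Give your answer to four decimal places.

Risk-neutral probability p = (1 + 0.01 − 0.6)/(1.5 − 0.6) = 0.4100/0.9000 = 0.4556

p = 0.4556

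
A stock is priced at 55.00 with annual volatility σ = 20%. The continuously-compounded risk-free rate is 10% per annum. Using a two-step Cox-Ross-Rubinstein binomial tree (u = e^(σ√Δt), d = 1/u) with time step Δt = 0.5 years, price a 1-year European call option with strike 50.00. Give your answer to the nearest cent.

10.73

CRR parameters: u = e^(σ√Δt) = e^(0.2·√0.5) = 1.1519, d = 1/u = 0.8681
Per-period rate: rΔt = 0.1·0.5 = 0.05, so R = e^0.05 = 1.0513
Risk-neutral probability p = (e^0.05 − 0.8681)/(1.1519 − 0.8681) = 0.1831/0.2838 = 0.6454
Terminal stock prices: S_uu = 72.98, S_ud = 55, S_dd = 41.45
Terminal payoffs (S − K): max(22.98, 0) = 22.98, max(5, 0) = 5, max(-8.55, 0) = 0
Node u (S = 63.36): V_u = e^(−0.05)·[0.6454·22.9793 + 0.3546·5.0000] = 15.7936
Node d (S = 47.75): V_d = e^(−0.05)·[0.6454·5.0000 + 0.3546·0.0000] = 3.0695
Node 0 (S = 55): V_0 = e^(−0.05)·[0.6454·15.7936 + 0.3546·3.0695] = 10.7311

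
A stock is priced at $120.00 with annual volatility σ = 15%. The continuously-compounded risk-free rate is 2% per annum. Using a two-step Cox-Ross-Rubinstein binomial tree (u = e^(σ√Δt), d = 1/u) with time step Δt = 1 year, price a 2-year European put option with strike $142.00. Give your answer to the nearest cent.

CRR parameters: u = e^(σ√Δt) = e^(0.15·√1) = 1.1618, d = 1/u = 0.8607
Per-period rate: rΔt = 0.02·1 = 0.02, so R = e^0.02 = 1.0202
Risk-neutral probability p = (e^0.02 − 0.8607)/(1.1618 − 0.8607) = 0.1595/0.3011 = 0.5297
Terminal stock prices: S_uu = 162, S_ud = 120, S_dd = 88.9
Terminal payoffs (K − S): max(-19.98, 0) = 0, max(22, 0) = 22, max(53.1, 0) = 53.1
Node u (S = 139.4): V_u = e^(−0.02)·[0.5297·0.0000 + 0.4703·22.0000] = 10.1427
Node d (S = 103.3): V_d = e^(−0.02)·[0.5297·22.0000 + 0.4703·53.1018] = 35.9033
Node 0 (S = 120): V_0 = e^(−0.02)·[0.5297·10.1427 + 0.4703·35.9033] = 21.8182

$21.82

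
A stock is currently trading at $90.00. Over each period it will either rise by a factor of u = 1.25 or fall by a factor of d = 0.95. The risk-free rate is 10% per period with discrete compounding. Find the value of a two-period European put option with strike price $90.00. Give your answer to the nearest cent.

Risk-neutral probability p = (1 + 0.1 − 0.95)/(1.25 − 0.95) = 0.1500/0.3000 = 0.5000
Terminal stock prices: S_uu = 140.6, S_ud = 106.9, S_dd = 81.22
Terminal payoffs (K − S): max(-50.62, 0) = 0, max(-16.88, 0) = 0, max(8.775, 0) = 8.775
Node u (S = 112.5): V_u = 1/1.1·[0.5000·0.0000 + 0.5000·0.0000] = 0.0000
Node d (S = 85.5): V_d = 1/1.1·[0.5000·0.0000 + 0.5000·8.7750] = 3.9886
Node 0 (S = 90): V_0 = 1/1.1·[0.5000·0.0000 + 0.5000·3.9886] = 1.8130

$1.81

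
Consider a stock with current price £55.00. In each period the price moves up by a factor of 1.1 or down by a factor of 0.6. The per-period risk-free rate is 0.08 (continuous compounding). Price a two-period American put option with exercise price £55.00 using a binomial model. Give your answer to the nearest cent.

£1.19

Risk-neutral probability p = (e^0.08 − 0.6)/(1.1 − 0.6) = 0.4833/0.5000 = 0.9666
Terminal stock prices: S_uu = 66.55, S_ud = 36.3, S_dd = 19.8
Terminal payoffs (K − S): max(-11.55, 0) = 0, max(18.7, 0) = 18.7, max(35.2, 0) = 35.2
Node u (S = 60.5): continuation = e^(−0.08)·[0.9666·0.0000 + 0.0334·18.7000] = 0.5770; exercise value = 0.0000 ≤ continuation, so V_u = 0.5770
Node d (S = 33): continuation = e^(−0.08)·[0.9666·18.7000 + 0.0334·35.2000] = 17.7714; exercise value = 22.0000 > continuation, so V_d = 22.0000 (exercise)
Node 0 (S = 55): continuation = e^(−0.08)·[0.9666·0.5770 + 0.0334·22.0000] = 1.1937; exercise value = 0.0000 ≤ continuation, so V_0 = 1.1937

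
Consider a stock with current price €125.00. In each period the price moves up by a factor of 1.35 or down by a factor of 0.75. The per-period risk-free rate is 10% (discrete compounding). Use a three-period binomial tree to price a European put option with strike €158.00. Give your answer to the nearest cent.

Risk-neutral probability p = (1 + 0.1 − 0.75)/(1.35 − 0.75) = 0.3500/0.6000 = 0.5833
Terminal stock prices: S_uuu = 307.5, S_uud = 170.9, S_udd = 94.92, S_ddd = 52.73
Terminal payoffs (K − S): max(-149.5, 0) = 0, max(-12.86, 0) = 0, max(63.08, 0) = 63.08, max(105.3, 0) = 105.3
Node uu (S = 227.8): V_uu = 1/1.1·[0.5833·0.0000 + 0.4167·0.0000] = 0.0000
Node ud (S = 126.6): V_ud = 1/1.1·[0.5833·0.0000 + 0.4167·63.0781] = 23.8932
Node dd (S = 70.31): V_dd = 1/1.1·[0.5833·63.0781 + 0.4167·105.2656] = 73.3239
Node u (S = 168.8): V_u = 1/1.1·[0.5833·0.0000 + 0.4167·23.8932] = 9.0505
Node d (S = 93.75): V_d = 1/1.1·[0.5833·23.8932 + 0.4167·73.3239] = 40.4448
Node 0 (S = 125): V_0 = 1/1.1·[0.5833·9.0505 + 0.4167·40.4448] = 20.1195

€20.12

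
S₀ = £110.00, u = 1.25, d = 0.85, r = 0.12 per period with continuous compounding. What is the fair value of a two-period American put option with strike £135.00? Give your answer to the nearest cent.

£25.00

Risk-neutral probability p = (e^0.12 − 0.85)/(1.25 − 0.85) = 0.2775/0.4000 = 0.6937
Terminal stock prices: S_uu = 171.9, S_ud = 116.9, S_dd = 79.47
Terminal payoffs (K − S): max(-36.88, 0) = 0, max(18.12, 0) = 18.12, max(55.53, 0) = 55.53
Node u (S = 137.5): continuation = e^(−0.12)·[0.6937·0.0000 + 0.3063·18.1250] = 4.9232; exercise value = 0.0000 ≤ continuation, so V_u = 4.9232
Node d (S = 93.5): continuation = e^(−0.12)·[0.6937·18.1250 + 0.3063·55.5250] = 26.2343; exercise value = 41.5000 > continuation, so V_d = 41.5000 (exercise)
Node 0 (S = 110): continuation = e^(−0.12)·[0.6937·4.9232 + 0.3063·41.5000] = 14.3017; exercise value = 25.0000 > continuation, so V_0 = 25.0000 (exercise)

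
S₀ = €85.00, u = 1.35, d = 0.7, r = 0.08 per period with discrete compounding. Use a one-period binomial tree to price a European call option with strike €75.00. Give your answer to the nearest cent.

Risk-neutral probability p = (1 + 0.08 − 0.7)/(1.35 − 0.7) = 0.3800/0.6500 = 0.5846
Terminal stock prices: S_u = 114.8, S_d = 59.5
Terminal payoffs (S − K): max(39.75, 0) = 39.75, max(-15.5, 0) = 0
Node 0 (S = 85): V_0 = 1/1.08·[0.5846·39.7500 + 0.4154·0.0000] = 21.5171

€21.52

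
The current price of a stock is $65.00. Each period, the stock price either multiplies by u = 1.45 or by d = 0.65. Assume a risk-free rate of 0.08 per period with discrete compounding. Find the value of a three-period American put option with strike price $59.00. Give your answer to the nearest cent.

Risk-neutral probability p = (1 + 0.08 − 0.65)/(1.45 − 0.65) = 0.4300/0.8000 = 0.5375
Terminal stock prices: S_uuu = 198.2, S_uud = 88.83, S_udd = 39.82, S_ddd = 17.85
Terminal payoffs (K − S): max(-139.2, 0) = 0, max(-29.83, 0) = 0, max(19.18, 0) = 19.18, max(41.15, 0) = 41.15
Node uu (S = 136.7): continuation = 1/1.08·[0.5375·0.0000 + 0.4625·0.0000] = 0.0000; exercise value = 0.0000 ≤ continuation, so V_uu = 0.0000
Node ud (S = 61.26): continuation = 1/1.08·[0.5375·0.0000 + 0.4625·19.1794] = 8.2134; exercise value = 0.0000 ≤ continuation, so V_ud = 8.2134
Node dd (S = 27.46): continuation = 1/1.08·[0.5375·19.1794 + 0.4625·41.1494] = 27.1671; exercise value = 31.5375 > continuation, so V_dd = 31.5375 (exercise)
Node u (S = 94.25): continuation = 1/1.08·[0.5375·0.0000 + 0.4625·8.2134] = 3.5173; exercise value = 0.0000 ≤ continuation, so V_u = 3.5173
Node d (S = 42.25): continuation = 1/1.08·[0.5375·8.2134 + 0.4625·31.5375] = 17.5933; exercise value = 16.7500 ≤ continuation, so V_d = 17.5933
Node 0 (S = 65): continuation = 1/1.08·[0.5375·3.5173 + 0.4625·17.5933] = 9.2847; exercise value = 0.0000 ≤ continuation, so V_0 = 9.2847

$9.28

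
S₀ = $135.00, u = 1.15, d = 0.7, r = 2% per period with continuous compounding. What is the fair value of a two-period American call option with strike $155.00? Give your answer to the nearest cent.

Risk-neutral probability p = (e^0.02 − 0.7)/(1.15 − 0.7) = 0.3202/0.4500 = 0.7116
Terminal stock prices: S_uu = 178.5, S_ud = 108.7, S_dd = 66.15
Terminal payoffs (S − K): max(23.54, 0) = 23.54, max(-46.33, 0) = 0, max(-88.85, 0) = 0
Node u (S = 155.2): continuation = e^(−0.02)·[0.7116·23.5375 + 0.2884·0.0000] = 16.4167; exercise value = 0.2500 ≤ continuation, so V_u = 16.4167
Node d (S = 94.5): continuation = e^(−0.02)·[0.7116·0.0000 + 0.2884·0.0000] = 0.0000; exercise value = 0.0000 ≤ continuation, so V_d = 0.0000
Node 0 (S = 135): continuation = e^(−0.02)·[0.7116·16.4167 + 0.2884·0.0000] = 11.4501; exercise value = 0.0000 ≤ continuation, so V_0 = 11.4501

$11.45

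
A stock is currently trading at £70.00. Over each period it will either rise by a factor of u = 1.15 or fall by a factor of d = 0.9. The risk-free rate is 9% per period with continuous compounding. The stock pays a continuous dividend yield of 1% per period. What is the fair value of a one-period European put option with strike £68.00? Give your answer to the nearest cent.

£1.22

Per-period risk-free factor R = e^0.09 = 1.0942; dividend-adjusted growth = e^(0.09−0.01) = 1.0833.
Risk-neutral probability p = (1.0833 − 0.9)/(1.15 − 0.9) = 0.1833/0.2500 = 0.7331
Terminal stock prices: S_u = 80.5, S_d = 63
Terminal payoffs (K − S): max(-12.5, 0) = 0, max(5, 0) = 5
Node 0 (S = 70): V_0 = e^(−0.09)·[0.7331·0.0000 + 0.2669·5.0000] = 1.2194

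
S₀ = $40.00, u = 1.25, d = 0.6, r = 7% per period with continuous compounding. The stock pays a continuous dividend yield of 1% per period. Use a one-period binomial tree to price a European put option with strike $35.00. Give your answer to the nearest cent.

Per-period risk-free factor R = e^0.07 = 1.0725; dividend-adjusted growth = e^(0.07−0.01) = 1.0618.
Risk-neutral probability p = (1.0618 − 0.6)/(1.25 − 0.6) = 0.4618/0.6500 = 0.7105
Terminal stock prices: S_u = 50, S_d = 24
Terminal payoffs (K − S): max(-15, 0) = 0, max(11, 0) = 11
Node 0 (S = 40): V_0 = e^(−0.07)·[0.7105·0.0000 + 0.2895·11.0000] = 2.9690

$2.97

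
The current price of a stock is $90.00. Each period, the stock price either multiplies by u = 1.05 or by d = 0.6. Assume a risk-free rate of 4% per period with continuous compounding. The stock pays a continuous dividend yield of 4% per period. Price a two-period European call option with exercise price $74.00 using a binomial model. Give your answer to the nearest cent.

$18.40

Per-period risk-free factor R = e^0.04 = 1.0408; dividend-adjusted growth = e^(0.04−0.04) = 1.0000.
Risk-neutral probability p = (1.0000 − 0.6)/(1.05 − 0.6) = 0.4000/0.4500 = 0.8889
Terminal stock prices: S_uu = 99.23, S_ud = 56.7, S_dd = 32.4
Terminal payoffs (S − K): max(25.23, 0) = 25.23, max(-17.3, 0) = 0, max(-41.6, 0) = 0
Node u (S = 94.5): V_u = e^(−0.04)·[0.8889·25.2250 + 0.1111·0.0000] = 21.5430
Node d (S = 54): V_d = e^(−0.04)·[0.8889·0.0000 + 0.1111·0.0000] = 0.0000
Node 0 (S = 90): V_0 = e^(−0.04)·[0.8889·21.5430 + 0.1111·0.0000] = 18.3985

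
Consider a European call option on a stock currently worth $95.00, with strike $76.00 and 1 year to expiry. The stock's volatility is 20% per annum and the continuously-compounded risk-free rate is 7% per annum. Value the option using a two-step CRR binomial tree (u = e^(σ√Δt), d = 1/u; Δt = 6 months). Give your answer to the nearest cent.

$24.83

CRR parameters: u = e^(σ√Δt) = e^(0.2·√0.5) = 1.1519, d = 1/u = 0.8681
Per-period rate: rΔt = 0.07·0.5 = 0.035, so R = e^0.035 = 1.0356
Risk-neutral probability p = (e^0.035 − 0.8681)/(1.1519 − 0.8681) = 0.1675/0.2838 = 0.5902
Terminal stock prices: S_uu = 126.1, S_ud = 95, S_dd = 71.6
Terminal payoffs (S − K): max(50.06, 0) = 50.06, max(19, 0) = 19, max(-4.404, 0) = 0
Node u (S = 109.4): V_u = e^(−0.035)·[0.5902·50.0552 + 0.4098·19.0000] = 36.0454
Node d (S = 82.47): V_d = e^(−0.035)·[0.5902·19.0000 + 0.4098·0.0000] = 10.8285
Node 0 (S = 95): V_0 = e^(−0.035)·[0.5902·36.0454 + 0.4098·10.8285] = 24.8277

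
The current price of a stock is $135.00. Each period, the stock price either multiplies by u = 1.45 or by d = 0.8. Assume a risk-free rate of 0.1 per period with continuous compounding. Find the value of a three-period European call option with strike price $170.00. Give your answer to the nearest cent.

Risk-neutral probability p = (e^0.1 − 0.8)/(1.45 − 0.8) = 0.3052/0.6500 = 0.4695
Terminal stock prices: S_uuu = 411.6, S_uud = 227.1, S_udd = 125.3, S_ddd = 69.12
Terminal payoffs (S − K): max(241.6, 0) = 241.6, max(57.07, 0) = 57.07, max(-44.72, 0) = 0, max(-100.9, 0) = 0
Node uu (S = 283.8): V_uu = e^(−0.1)·[0.4695·241.5644 + 0.5305·57.0700] = 130.0151
Node ud (S = 156.6): V_ud = e^(−0.1)·[0.4695·57.0700 + 0.5305·0.0000] = 24.2442
Node dd (S = 86.4): V_dd = e^(−0.1)·[0.4695·0.0000 + 0.5305·0.0000] = 0.0000
Node u (S = 195.8): V_u = e^(−0.1)·[0.4695·130.0151 + 0.5305·24.2442] = 66.8702
Node d (S = 108): V_d = e^(−0.1)·[0.4695·24.2442 + 0.5305·0.0000] = 10.2993
Node 0 (S = 135): V_0 = e^(−0.1)·[0.4695·66.8702 + 0.5305·10.2993] = 33.3514

$33.35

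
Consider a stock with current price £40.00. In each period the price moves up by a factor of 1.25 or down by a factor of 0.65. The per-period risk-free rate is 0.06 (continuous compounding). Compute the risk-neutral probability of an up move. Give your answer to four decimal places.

p = 0.6864

Risk-neutral probability p = (e^0.06 − 0.65)/(1.25 − 0.65) = 0.4118/0.6000 = 0.6864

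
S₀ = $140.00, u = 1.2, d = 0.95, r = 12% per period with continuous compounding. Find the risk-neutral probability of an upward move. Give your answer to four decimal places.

Risk-neutral probability p = (e^0.12 − 0.95)/(1.2 − 0.95) = 0.1775/0.2500 = 0.7100

p = 0.7100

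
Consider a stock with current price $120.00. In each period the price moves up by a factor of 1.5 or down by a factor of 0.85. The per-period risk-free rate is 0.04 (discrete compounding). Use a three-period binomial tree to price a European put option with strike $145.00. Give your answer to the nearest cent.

$28.30

Risk-neutral probability p = (1 + 0.04 − 0.85)/(1.5 − 0.85) = 0.1900/0.6500 = 0.2923
Terminal stock prices: S_uuu = 405, S_uud = 229.5, S_udd = 130, S_ddd = 73.69
Terminal payoffs (K − S): max(-260, 0) = 0, max(-84.5, 0) = 0, max(14.95, 0) = 14.95, max(71.31, 0) = 71.31
Node uu (S = 270): V_uu = 1/1.04·[0.2923·0.0000 + 0.7077·0.0000] = 0.0000
Node ud (S = 153): V_ud = 1/1.04·[0.2923·0.0000 + 0.7077·14.9500] = 10.1731
Node dd (S = 86.7): V_dd = 1/1.04·[0.2923·14.9500 + 0.7077·71.3050] = 52.7231
Node u (S = 180): V_u = 1/1.04·[0.2923·0.0000 + 0.7077·10.1731] = 6.9225
Node d (S = 102): V_d = 1/1.04·[0.2923·10.1731 + 0.7077·52.7231] = 38.7359
Node 0 (S = 120): V_0 = 1/1.04·[0.2923·6.9225 + 0.7077·38.7359] = 28.3045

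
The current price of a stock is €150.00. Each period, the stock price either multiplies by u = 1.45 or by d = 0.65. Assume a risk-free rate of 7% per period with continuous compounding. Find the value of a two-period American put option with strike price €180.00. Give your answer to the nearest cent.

Risk-neutral probability p = (e^0.07 − 0.65)/(1.45 − 0.65) = 0.4225/0.8000 = 0.5281
Terminal stock prices: S_uu = 315.4, S_ud = 141.4, S_dd = 63.38
Terminal payoffs (K − S): max(-135.4, 0) = 0, max(38.62, 0) = 38.62, max(116.6, 0) = 116.6
Node u (S = 217.5): continuation = e^(−0.07)·[0.5281·0.0000 + 0.4719·38.6250] = 16.9936; exercise value = 0.0000 ≤ continuation, so V_u = 16.9936
Node d (S = 97.5): continuation = e^(−0.07)·[0.5281·38.6250 + 0.4719·116.6250] = 70.3309; exercise value = 82.5000 > continuation, so V_d = 82.5000 (exercise)
Node 0 (S = 150): continuation = e^(−0.07)·[0.5281·16.9936 + 0.4719·82.5000] = 44.6652; exercise value = 30.0000 ≤ continuation, so V_0 = 44.6652

€44.67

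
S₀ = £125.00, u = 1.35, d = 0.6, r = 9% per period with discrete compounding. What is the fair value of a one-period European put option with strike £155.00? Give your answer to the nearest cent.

£25.44

Risk-neutral probability p = (1 + 0.09 − 0.6)/(1.35 − 0.6) = 0.4900/0.7500 = 0.6533
Terminal stock prices: S_u = 168.8, S_d = 75
Terminal payoffs (K − S): max(-13.75, 0) = 0, max(80, 0) = 80
Node 0 (S = 125): V_0 = 1/1.09·[0.6533·0.0000 + 0.3467·80.0000] = 25.4434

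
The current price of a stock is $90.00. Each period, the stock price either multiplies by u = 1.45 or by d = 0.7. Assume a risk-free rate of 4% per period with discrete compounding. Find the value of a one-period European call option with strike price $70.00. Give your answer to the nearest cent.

$26.37

Risk-neutral probability p = (1 + 0.04 − 0.7)/(1.45 − 0.7) = 0.3400/0.7500 = 0.4533
Terminal stock prices: S_u = 130.5, S_d = 63
Terminal payoffs (S − K): max(60.5, 0) = 60.5, max(-7, 0) = 0
Node 0 (S = 90): V_0 = 1/1.04·[0.4533·60.5000 + 0.5467·0.0000] = 26.3718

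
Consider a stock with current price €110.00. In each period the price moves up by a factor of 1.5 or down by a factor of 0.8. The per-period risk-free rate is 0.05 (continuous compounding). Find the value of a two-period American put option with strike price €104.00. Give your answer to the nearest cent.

Risk-neutral probability p = (e^0.05 − 0.8)/(1.5 − 0.8) = 0.2513/0.7000 = 0.3590
Terminal stock prices: S_uu = 247.5, S_ud = 132, S_dd = 70.4
Terminal payoffs (K − S): max(-143.5, 0) = 0, max(-28, 0) = 0, max(33.6, 0) = 33.6
Node u (S = 165): continuation = e^(−0.05)·[0.3590·0.0000 + 0.6410·0.0000] = 0.0000; exercise value = 0.0000 ≤ continuation, so V_u = 0.0000
Node d (S = 88): continuation = e^(−0.05)·[0.3590·0.0000 + 0.6410·33.6000] = 20.4885; exercise value = 16.0000 ≤ continuation, so V_d = 20.4885
Node 0 (S = 110): continuation = e^(−0.05)·[0.3590·0.0000 + 0.6410·20.4885] = 12.4934; exercise value = 0.0000 ≤ continuation, so V_0 = 12.4934

€12.49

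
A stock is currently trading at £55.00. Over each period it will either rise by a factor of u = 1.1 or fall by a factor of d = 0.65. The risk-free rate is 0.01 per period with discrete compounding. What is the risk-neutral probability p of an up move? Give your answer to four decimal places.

Risk-neutral probability p = (1 + 0.01 − 0.65)/(1.1 − 0.65) = 0.3600/0.4500 = 0.8000

p = 0.8000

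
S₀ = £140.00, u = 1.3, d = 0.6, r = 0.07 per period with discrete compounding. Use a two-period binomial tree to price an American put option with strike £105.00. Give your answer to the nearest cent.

£6.45

Risk-neutral probability p = (1 + 0.07 − 0.6)/(1.3 − 0.6) = 0.4700/0.7000 = 0.6714
Terminal stock prices: S_uu = 236.6, S_ud = 109.2, S_dd = 50.4
Terminal payoffs (K − S): max(-131.6, 0) = 0, max(-4.2, 0) = 0, max(54.6, 0) = 54.6
Node u (S = 182): continuation = 1/1.07·[0.6714·0.0000 + 0.3286·0.0000] = 0.0000; exercise value = 0.0000 ≤ continuation, so V_u = 0.0000
Node d (S = 84): continuation = 1/1.07·[0.6714·0.0000 + 0.3286·54.6000] = 16.7664; exercise value = 21.0000 > continuation, so V_d = 21.0000 (exercise)
Node 0 (S = 140): continuation = 1/1.07·[0.6714·0.0000 + 0.3286·21.0000] = 6.4486; exercise value = 0.0000 ≤ continuation, so V_0 = 6.4486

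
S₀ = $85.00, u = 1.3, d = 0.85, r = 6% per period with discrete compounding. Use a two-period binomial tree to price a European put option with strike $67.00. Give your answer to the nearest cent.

Risk-neutral probability p = (1 + 0.06 − 0.85)/(1.3 − 0.85) = 0.2100/0.4500 = 0.4667
Terminal stock prices: S_uu = 143.7, S_ud = 93.92, S_dd = 61.41
Terminal payoffs (K − S): max(-76.65, 0) = 0, max(-26.92, 0) = 0, max(5.588, 0) = 5.588
Node u (S = 110.5): V_u = 1/1.06·[0.4667·0.0000 + 0.5333·0.0000] = 0.0000
Node d (S = 72.25): V_d = 1/1.06·[0.4667·0.0000 + 0.5333·5.5875] = 2.8113
Node 0 (S = 85): V_0 = 1/1.06·[0.4667·0.0000 + 0.5333·2.8113] = 1.4145

$1.41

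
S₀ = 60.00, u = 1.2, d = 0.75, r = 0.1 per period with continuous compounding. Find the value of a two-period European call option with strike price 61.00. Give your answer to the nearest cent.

Risk-neutral probability p = (e^0.1 − 0.75)/(1.2 − 0.75) = 0.3552/0.4500 = 0.7893
Terminal stock prices: S_uu = 86.4, S_ud = 54, S_dd = 33.75
Terminal payoffs (S − K): max(25.4, 0) = 25.4, max(-7, 0) = 0, max(-27.25, 0) = 0
Node u (S = 72): V_u = e^(−0.1)·[0.7893·25.4000 + 0.2107·0.0000] = 18.1397
Node d (S = 45): V_d = e^(−0.1)·[0.7893·0.0000 + 0.2107·0.0000] = 0.0000
Node 0 (S = 60): V_0 = e^(−0.1)·[0.7893·18.1397 + 0.2107·0.0000] = 12.9546

12.95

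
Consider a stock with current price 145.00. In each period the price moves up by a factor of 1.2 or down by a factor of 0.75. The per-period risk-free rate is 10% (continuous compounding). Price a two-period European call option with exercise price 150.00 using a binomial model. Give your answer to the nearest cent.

29.99

Risk-neutral probability p = (e^0.1 − 0.75)/(1.2 − 0.75) = 0.3552/0.4500 = 0.7893
Terminal stock prices: S_uu = 208.8, S_ud = 130.5, S_dd = 81.56
Terminal payoffs (S − K): max(58.8, 0) = 58.8, max(-19.5, 0) = 0, max(-68.44, 0) = 0
Node u (S = 174): V_u = e^(−0.1)·[0.7893·58.8000 + 0.2107·0.0000] = 41.9926
Node d (S = 108.8): V_d = e^(−0.1)·[0.7893·0.0000 + 0.2107·0.0000] = 0.0000
Node 0 (S = 145): V_0 = e^(−0.1)·[0.7893·41.9926 + 0.2107·0.0000] = 29.9894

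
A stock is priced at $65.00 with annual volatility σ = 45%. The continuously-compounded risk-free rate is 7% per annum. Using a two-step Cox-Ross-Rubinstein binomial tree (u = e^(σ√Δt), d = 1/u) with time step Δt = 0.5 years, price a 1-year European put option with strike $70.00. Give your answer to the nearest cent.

$11.44

CRR parameters: u = e^(σ√Δt) = e^(0.45·√0.5) = 1.3746, d = 1/u = 0.7275
Per-period rate: rΔt = 0.07·0.5 = 0.035, so R = e^0.035 = 1.0356
Risk-neutral probability p = (e^0.035 − 0.7275)/(1.3746 − 0.7275) = 0.3082/0.6472 = 0.4762
Terminal stock prices: S_uu = 122.8, S_ud = 65, S_dd = 34.4
Terminal payoffs (K − S): max(-52.83, 0) = 0, max(5, 0) = 5, max(35.6, 0) = 35.6
Node u (S = 89.35): V_u = e^(−0.035)·[0.4762·0.0000 + 0.5238·5.0000] = 2.5292
Node d (S = 47.28): V_d = e^(−0.035)·[0.4762·5.0000 + 0.5238·35.6022] = 20.3076
Node 0 (S = 65): V_0 = e^(−0.035)·[0.4762·2.5292 + 0.5238·20.3076] = 11.4350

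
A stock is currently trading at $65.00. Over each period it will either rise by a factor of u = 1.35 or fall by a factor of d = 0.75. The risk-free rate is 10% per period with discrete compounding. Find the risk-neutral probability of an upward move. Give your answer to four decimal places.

p = 0.5833

Risk-neutral probability p = (1 + 0.1 − 0.75)/(1.35 − 0.75) = 0.3500/0.6000 = 0.5833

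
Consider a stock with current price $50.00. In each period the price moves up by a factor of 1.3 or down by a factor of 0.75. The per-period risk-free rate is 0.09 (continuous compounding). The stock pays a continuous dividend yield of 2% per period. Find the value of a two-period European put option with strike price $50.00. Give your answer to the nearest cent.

$3.63

Per-period risk-free factor R = e^0.09 = 1.0942; dividend-adjusted growth = e^(0.09−0.02) = 1.0725.
Risk-neutral probability p = (1.0725 − 0.75)/(1.3 − 0.75) = 0.3225/0.5500 = 0.5864
Terminal stock prices: S_uu = 84.5, S_ud = 48.75, S_dd = 28.12
Terminal payoffs (K − S): max(-34.5, 0) = 0, max(1.25, 0) = 1.25, max(21.88, 0) = 21.88
Node u (S = 65): V_u = e^(−0.09)·[0.5864·0.0000 + 0.4136·1.2500] = 0.4725
Node d (S = 37.5): V_d = e^(−0.09)·[0.5864·1.2500 + 0.4136·21.8750] = 8.9391
Node 0 (S = 50): V_0 = e^(−0.09)·[0.5864·0.4725 + 0.4136·8.9391] = 3.6324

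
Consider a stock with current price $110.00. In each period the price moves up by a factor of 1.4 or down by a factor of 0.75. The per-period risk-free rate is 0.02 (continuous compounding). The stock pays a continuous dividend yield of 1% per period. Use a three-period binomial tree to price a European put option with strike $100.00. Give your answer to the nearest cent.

Per-period risk-free factor R = e^0.02 = 1.0202; dividend-adjusted growth = e^(0.02−0.01) = 1.0101.
Risk-neutral probability p = (1.0101 − 0.75)/(1.4 − 0.75) = 0.2601/0.6500 = 0.4001
Terminal stock prices: S_uuu = 301.8, S_uud = 161.7, S_udd = 86.62, S_ddd = 46.41
Terminal payoffs (K − S): max(-201.8, 0) = 0, max(-61.7, 0) = 0, max(13.38, 0) = 13.38, max(53.59, 0) = 53.59
Node uu (S = 215.6): V_uu = e^(−0.02)·[0.4001·0.0000 + 0.5999·0.0000] = 0.0000
Node ud (S = 115.5): V_ud = e^(−0.02)·[0.4001·0.0000 + 0.5999·13.3750] = 7.8651
Node dd (S = 61.88): V_dd = e^(−0.02)·[0.4001·13.3750 + 0.5999·53.5938] = 36.7605
Node u (S = 154): V_u = e^(−0.02)·[0.4001·0.0000 + 0.5999·7.8651] = 4.6250
Node d (S = 82.5): V_d = e^(−0.02)·[0.4001·7.8651 + 0.5999·36.7605] = 24.7011
Node 0 (S = 110): V_0 = e^(−0.02)·[0.4001·4.6250 + 0.5999·24.7011] = 16.3391

$16.34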